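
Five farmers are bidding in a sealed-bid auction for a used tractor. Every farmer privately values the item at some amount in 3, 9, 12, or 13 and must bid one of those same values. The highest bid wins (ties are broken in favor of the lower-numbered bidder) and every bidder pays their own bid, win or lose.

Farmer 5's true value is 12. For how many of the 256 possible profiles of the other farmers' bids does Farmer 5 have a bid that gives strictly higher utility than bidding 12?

241

Others bid (3, 3, 3, 3): truth gives 0; bid 9 gives 3 > 0. Violating.
Others bid (3, 3, 3, 12): truth gives -12; bid 13 gives -1 > -12. Violating.
Others bid (3, 3, 3, 13): truth gives -12; bid 3 gives -3 > -12. Violating.
Others bid (3, 3, 9, 12): truth gives -12; bid 13 gives -1 > -12. Violating.
Others bid (3, 3, 3, 9): truth gives 0; no alternative beats it.
Others bid (3, 3, 9, 3): truth gives 0; no alternative beats it.
(Checking all 256 profiles: 241 have a profitable deviation, 15 do not.)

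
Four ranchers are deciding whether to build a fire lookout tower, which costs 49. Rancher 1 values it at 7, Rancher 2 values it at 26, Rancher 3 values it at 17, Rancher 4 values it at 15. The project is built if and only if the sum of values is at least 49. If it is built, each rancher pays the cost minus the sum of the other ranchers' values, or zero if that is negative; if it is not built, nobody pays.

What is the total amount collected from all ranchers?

Total value 65 ≥ cost 49, so it is built.
Rancher 1: others sum to 58; max(0, 49 - 58) = 0.
Rancher 2: others sum to 39; max(0, 49 - 39) = 10.
Rancher 3: others sum to 48; max(0, 49 - 48) = 1.
Rancher 4: others sum to 50; max(0, 49 - 50) = 0.
Total collected = 0 + 10 + 1 + 0 = 11.

11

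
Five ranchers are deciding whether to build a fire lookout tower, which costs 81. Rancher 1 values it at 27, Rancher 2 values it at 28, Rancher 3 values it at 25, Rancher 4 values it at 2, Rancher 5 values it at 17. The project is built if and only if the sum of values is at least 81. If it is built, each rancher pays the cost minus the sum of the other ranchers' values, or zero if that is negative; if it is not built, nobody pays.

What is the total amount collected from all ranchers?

Total value 99 ≥ cost 81, so it is built.
Rancher 1: others sum to 72; max(0, 81 - 72) = 9.
Rancher 2: others sum to 71; max(0, 81 - 71) = 10.
Rancher 3: others sum to 74; max(0, 81 - 74) = 7.
Rancher 4: others sum to 97; max(0, 81 - 97) = 0.
Rancher 5: others sum to 82; max(0, 81 - 82) = 0.
Total collected = 9 + 10 + 7 + 0 + 0 = 26.

26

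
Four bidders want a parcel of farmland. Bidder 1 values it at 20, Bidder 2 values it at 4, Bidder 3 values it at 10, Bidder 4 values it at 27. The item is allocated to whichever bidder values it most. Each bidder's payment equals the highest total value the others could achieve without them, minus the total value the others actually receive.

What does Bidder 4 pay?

20

Bidder 4 has the highest value and receives the item.
Without Bidder 4, the item would go to the next-highest value, 20, so the others could achieve 20.
With Bidder 4 present and winning, the others receive nothing, so their total is 0.
Payment = 20 - 0 = 20.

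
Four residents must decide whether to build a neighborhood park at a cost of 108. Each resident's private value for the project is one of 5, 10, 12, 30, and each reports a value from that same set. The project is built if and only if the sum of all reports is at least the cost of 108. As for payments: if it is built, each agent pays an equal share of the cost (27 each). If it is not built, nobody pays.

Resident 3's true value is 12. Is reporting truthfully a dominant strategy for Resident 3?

Yes

Check each profile of the others' reports and compare truth against every alternative report.
Others report (5, 5, 5): truth gives 0, best alternative gives 0.
Others report (5, 5, 10): truth gives 0, best alternative gives 0.
Others report (5, 5, 12): truth gives 0, best alternative gives 0.
Others report (5, 5, 30): truth gives 0, best alternative gives 0.
Others report (5, 10, 5): truth gives 0, best alternative gives 0.
Others report (5, 10, 10): truth gives 0, best alternative gives 0.
(Remaining 58 profiles checked similarly; truth is weakly best in each.)
In every case the truthful report is at least as good as any alternative, so it is a dominant strategy.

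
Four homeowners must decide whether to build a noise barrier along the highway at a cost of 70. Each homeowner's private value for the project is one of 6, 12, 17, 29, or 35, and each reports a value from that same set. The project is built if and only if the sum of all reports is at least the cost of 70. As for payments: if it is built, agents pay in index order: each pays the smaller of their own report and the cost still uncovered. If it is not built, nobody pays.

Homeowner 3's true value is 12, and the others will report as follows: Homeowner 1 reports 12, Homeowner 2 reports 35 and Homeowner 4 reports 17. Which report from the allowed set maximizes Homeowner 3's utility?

Report 6: project built, pays 6, utility 12 - 6 = 6.
Report 12: project built, pays 12, utility 12 - 12 = 0.
Report 17: project built, pays 17, utility 12 - 17 = -5.
Report 29: project built, pays 23, utility 12 - 23 = -11.
Report 35: project built, pays 23, utility 12 - 23 = -11.
The best choice is 6 with utility 6.

6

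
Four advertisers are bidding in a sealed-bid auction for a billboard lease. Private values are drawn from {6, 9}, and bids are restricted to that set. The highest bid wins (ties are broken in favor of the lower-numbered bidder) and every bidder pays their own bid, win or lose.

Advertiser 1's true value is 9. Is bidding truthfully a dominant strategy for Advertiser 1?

Consider the case where Advertiser 2 bids 6, Advertiser 3 bids 6 and Advertiser 4 bids 6.
Truthful bid 9: wins, pays 9, utility 9 - 9 = 0.
Bid 6 instead: wins, pays 6, utility 9 - 6 = 3.
Since 3 > 0, bidding 6 is strictly better here, so truthful bidding is not dominant.

No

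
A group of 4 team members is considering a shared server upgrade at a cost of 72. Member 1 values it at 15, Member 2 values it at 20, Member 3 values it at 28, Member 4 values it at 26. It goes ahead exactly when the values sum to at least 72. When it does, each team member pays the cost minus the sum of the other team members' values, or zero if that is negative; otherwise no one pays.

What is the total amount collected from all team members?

Total value 89 ≥ cost 72, so it is built.
Member 1: others sum to 74; max(0, 72 - 74) = 0.
Member 2: others sum to 69; max(0, 72 - 69) = 3.
Member 3: others sum to 61; max(0, 72 - 61) = 11.
Member 4: others sum to 63; max(0, 72 - 63) = 9.
Total collected = 0 + 3 + 11 + 9 = 23.

23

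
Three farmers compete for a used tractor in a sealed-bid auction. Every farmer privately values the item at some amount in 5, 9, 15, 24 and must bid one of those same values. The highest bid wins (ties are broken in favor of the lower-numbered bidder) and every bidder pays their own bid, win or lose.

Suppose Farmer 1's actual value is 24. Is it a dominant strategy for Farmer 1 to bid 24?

No

Consider the case where Farmer 2 bids 5 and Farmer 3 bids 5.
Truthful bid 24: wins, pays 24, utility 24 - 24 = 0.
Bid 5 instead: wins, pays 5, utility 24 - 5 = 19.
Since 19 > 0, bidding 5 is strictly better here, so truthful bidding is not dominant.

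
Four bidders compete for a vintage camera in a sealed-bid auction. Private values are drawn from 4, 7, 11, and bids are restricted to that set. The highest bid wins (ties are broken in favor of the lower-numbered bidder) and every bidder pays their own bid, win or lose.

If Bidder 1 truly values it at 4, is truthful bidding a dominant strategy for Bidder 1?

No

Consider the case where Bidder 2 bids 4, Bidder 3 bids 4 and Bidder 4 bids 7.
Truthful bid 4: loses but pays 4, utility -4.
Bid 7 instead: wins, pays 7, utility 4 - 7 = -3.
Since -3 > -4, bidding 7 is strictly better here, so truthful bidding is not dominant.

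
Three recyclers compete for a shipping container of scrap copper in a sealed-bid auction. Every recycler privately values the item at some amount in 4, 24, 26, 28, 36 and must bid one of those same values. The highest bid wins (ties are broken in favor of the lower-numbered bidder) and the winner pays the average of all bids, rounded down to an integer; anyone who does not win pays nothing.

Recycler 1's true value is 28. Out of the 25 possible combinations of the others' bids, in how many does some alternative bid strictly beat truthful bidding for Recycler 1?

10

Others bid (4, 4): truth gives 16; bid 4 gives 24 > 16. Violating.
Others bid (4, 24): truth gives 10; bid 24 gives 11 > 10. Violating.
Others bid (4, 26): truth gives 9; bid 26 gives 10 > 9. Violating.
Others bid (4, 36): truth gives 0; bid 36 gives 3 > 0. Violating.
Others bid (4, 28): truth gives 8; no alternative beats it.
Others bid (24, 28): truth gives 2; no alternative beats it.
(Checking all 25 profiles: 10 have a profitable deviation, 15 do not.)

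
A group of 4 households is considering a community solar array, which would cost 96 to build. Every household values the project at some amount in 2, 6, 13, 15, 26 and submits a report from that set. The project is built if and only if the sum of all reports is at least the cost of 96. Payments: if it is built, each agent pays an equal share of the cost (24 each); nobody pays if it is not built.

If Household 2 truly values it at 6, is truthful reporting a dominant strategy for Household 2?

Yes

Check each profile of the others' reports and compare truth against every alternative report.
Others report (2, 2, 2): truth gives 0, best alternative gives 0.
Others report (2, 2, 6): truth gives 0, best alternative gives 0.
Others report (2, 2, 13): truth gives 0, best alternative gives 0.
Others report (2, 2, 15): truth gives 0, best alternative gives 0.
Others report (2, 2, 26): truth gives 0, best alternative gives 0.
Others report (2, 6, 2): truth gives 0, best alternative gives 0.
(Remaining 119 profiles checked similarly; truth is weakly best in each.)
In every case the truthful report is at least as good as any alternative, so it is a dominant strategy.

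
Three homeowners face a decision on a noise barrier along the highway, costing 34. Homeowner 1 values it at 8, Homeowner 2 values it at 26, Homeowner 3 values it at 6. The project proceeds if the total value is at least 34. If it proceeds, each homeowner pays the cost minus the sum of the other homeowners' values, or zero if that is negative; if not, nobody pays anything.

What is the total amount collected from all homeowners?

22

Total value 40 ≥ cost 34, so it is built.
Homeowner 1: others sum to 32; max(0, 34 - 32) = 2.
Homeowner 2: others sum to 14; max(0, 34 - 14) = 20.
Homeowner 3: others sum to 34; max(0, 34 - 34) = 0.
Total collected = 2 + 20 + 0 = 22.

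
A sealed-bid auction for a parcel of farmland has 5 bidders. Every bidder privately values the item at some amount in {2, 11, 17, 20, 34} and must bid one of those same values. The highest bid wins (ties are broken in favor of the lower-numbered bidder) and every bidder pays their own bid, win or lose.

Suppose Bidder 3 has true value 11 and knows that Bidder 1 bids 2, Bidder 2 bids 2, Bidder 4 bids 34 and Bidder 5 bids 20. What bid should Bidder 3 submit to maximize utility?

2

Bid 2: loses but pays 2, utility -2.
Bid 11: loses but pays 11, utility -11.
Bid 17: loses but pays 17, utility -17.
Bid 20: loses but pays 20, utility -20.
Bid 34: wins, pays 34, utility 11 - 34 = -23.
The best choice is 2 with utility -2.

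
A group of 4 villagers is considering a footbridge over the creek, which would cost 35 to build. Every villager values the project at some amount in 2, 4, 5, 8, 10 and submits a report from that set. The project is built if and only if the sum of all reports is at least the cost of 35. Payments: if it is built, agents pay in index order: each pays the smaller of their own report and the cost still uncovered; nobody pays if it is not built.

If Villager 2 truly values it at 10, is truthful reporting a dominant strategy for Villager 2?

No

Consider the case where Villager 1 reports 8, Villager 3 reports 10 and Villager 4 reports 10.
Truthful report 10: project built, pays 10, utility 10 - 10 = 0.
Report 8 instead: project built, pays 8, utility 10 - 8 = 2.
Since 2 > 0, reporting 8 is strictly better here, so truthful reporting is not dominant.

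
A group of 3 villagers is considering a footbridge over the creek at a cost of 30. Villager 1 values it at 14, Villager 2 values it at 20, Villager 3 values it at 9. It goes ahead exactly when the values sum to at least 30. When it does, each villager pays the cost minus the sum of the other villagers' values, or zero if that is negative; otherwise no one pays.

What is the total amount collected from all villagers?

Total value 43 ≥ cost 30, so it is built.
Villager 1: others sum to 29; max(0, 30 - 29) = 1.
Villager 2: others sum to 23; max(0, 30 - 23) = 7.
Villager 3: others sum to 34; max(0, 30 - 34) = 0.
Total collected = 1 + 7 + 0 = 8.

8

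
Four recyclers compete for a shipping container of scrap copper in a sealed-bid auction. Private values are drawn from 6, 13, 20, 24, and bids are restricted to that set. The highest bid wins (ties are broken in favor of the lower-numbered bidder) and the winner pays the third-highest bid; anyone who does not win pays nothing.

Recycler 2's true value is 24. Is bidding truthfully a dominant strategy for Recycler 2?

Check each profile of the others' bids and compare truth against every alternative bid.
Others bid (6, 6, 24): truth gives 18, best alternative gives 0.
Others bid (6, 24, 6): truth gives 18, best alternative gives 0.
Others bid (20, 6, 6): truth gives 18, best alternative gives 0.
Others bid (6, 13, 24): truth gives 11, best alternative gives 0.
Others bid (6, 24, 13): truth gives 11, best alternative gives 0.
Others bid (13, 6, 24): truth gives 11, best alternative gives 0.
(Remaining 58 profiles checked similarly; truth is weakly best in each.)
In every case the truthful bid is at least as good as any alternative, so it is a dominant strategy.

Yes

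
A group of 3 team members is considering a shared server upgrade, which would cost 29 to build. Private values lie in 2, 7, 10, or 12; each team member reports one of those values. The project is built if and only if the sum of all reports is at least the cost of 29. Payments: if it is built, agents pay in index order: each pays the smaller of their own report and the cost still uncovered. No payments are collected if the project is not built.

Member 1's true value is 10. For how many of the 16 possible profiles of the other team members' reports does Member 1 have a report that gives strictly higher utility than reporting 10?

3

Others report (10, 12): truth gives 0; report 7 gives 3 > 0. Violating.
Others report (12, 10): truth gives 0; report 7 gives 3 > 0. Violating.
Others report (12, 12): truth gives 0; report 7 gives 3 > 0. Violating.
Others report (2, 2): truth gives 0; no alternative beats it.
Others report (2, 7): truth gives 0; no alternative beats it.
(Checking all 16 profiles: 3 have a profitable deviation, 13 do not.)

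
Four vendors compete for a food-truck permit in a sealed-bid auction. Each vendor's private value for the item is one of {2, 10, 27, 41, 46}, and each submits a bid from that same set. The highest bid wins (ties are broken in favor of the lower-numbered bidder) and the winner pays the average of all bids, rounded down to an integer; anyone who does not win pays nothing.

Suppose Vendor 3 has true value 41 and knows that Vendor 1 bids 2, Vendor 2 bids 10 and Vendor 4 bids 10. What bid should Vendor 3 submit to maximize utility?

27

Bid 2: loses, pays 0, utility 0.
Bid 10: loses, pays 0, utility 0.
Bid 27: wins, pays 12, utility 41 - 12 = 29.
Bid 41: wins, pays 15, utility 41 - 15 = 26.
Bid 46: wins, pays 17, utility 41 - 17 = 24.
The best choice is 27 with utility 29.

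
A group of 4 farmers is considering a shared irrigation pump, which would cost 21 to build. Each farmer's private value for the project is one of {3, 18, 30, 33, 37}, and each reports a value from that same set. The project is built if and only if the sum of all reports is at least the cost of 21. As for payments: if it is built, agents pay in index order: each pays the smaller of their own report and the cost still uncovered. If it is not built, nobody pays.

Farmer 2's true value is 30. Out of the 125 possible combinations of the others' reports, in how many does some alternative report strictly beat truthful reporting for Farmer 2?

Others report (3, 3, 18): truth gives 12; report 3 gives 27 > 12. Violating.
Others report (3, 3, 30): truth gives 12; report 3 gives 27 > 12. Violating.
Others report (3, 3, 33): truth gives 12; report 3 gives 27 > 12. Violating.
Others report (3, 3, 37): truth gives 12; report 3 gives 27 > 12. Violating.
Others report (3, 3, 3): truth gives 12; no alternative beats it.
Others report (18, 3, 3): truth gives 27; no alternative beats it.
(Checking all 125 profiles: 24 have a profitable deviation, 101 do not.)

24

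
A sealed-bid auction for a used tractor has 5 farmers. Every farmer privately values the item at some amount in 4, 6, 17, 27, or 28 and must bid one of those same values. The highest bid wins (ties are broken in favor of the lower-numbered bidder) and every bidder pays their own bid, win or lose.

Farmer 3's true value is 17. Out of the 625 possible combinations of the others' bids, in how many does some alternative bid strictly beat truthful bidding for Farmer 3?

593

Others bid (4, 4, 4, 4): truth gives 0; bid 6 gives 11 > 0. Violating.
Others bid (4, 4, 4, 6): truth gives 0; bid 6 gives 11 > 0. Violating.
Others bid (4, 4, 4, 27): truth gives -17; bid 4 gives -4 > -17. Violating.
Others bid (4, 4, 4, 28): truth gives -17; bid 4 gives -4 > -17. Violating.
Others bid (4, 4, 4, 17): truth gives 0; no alternative beats it.
Others bid (4, 4, 6, 17): truth gives 0; no alternative beats it.
(Checking all 625 profiles: 593 have a profitable deviation, 32 do not.)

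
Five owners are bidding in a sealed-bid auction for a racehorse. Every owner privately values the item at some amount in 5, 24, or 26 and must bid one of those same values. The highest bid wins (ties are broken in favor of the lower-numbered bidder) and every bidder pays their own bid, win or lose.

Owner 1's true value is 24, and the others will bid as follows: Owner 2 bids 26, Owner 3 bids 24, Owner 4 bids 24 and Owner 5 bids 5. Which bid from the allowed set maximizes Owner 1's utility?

Bid 5: loses but pays 5, utility -5.
Bid 24: loses but pays 24, utility -24.
Bid 26: wins, pays 26, utility 24 - 26 = -2.
The best choice is 26 with utility -2.

26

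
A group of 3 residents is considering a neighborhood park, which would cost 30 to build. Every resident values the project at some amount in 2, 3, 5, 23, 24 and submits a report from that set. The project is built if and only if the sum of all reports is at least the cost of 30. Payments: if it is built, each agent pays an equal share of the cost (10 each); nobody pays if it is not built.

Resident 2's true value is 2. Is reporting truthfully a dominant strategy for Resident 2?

Yes

Check each profile of the others' reports and compare truth against every alternative report.
Others report (3, 24): truth gives 0, best alternative gives -8.
Others report (24, 3): truth gives 0, best alternative gives -8.
Others report (5, 23): truth gives -8, best alternative gives -8.
Others report (5, 24): truth gives -8, best alternative gives -8.
Others report (23, 5): truth gives -8, best alternative gives -8.
Others report (23, 23): truth gives -8, best alternative gives -8.
(Remaining 19 profiles checked similarly; truth is weakly best in each.)
In every case the truthful report is at least as good as any alternative, so it is a dominant strategy.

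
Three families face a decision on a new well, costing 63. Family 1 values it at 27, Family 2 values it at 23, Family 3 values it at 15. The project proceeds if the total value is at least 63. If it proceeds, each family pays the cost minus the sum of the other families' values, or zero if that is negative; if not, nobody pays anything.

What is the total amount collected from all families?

Total value 65 ≥ cost 63, so it is built.
Family 1: others sum to 38; max(0, 63 - 38) = 25.
Family 2: others sum to 42; max(0, 63 - 42) = 21.
Family 3: others sum to 50; max(0, 63 - 50) = 13.
Total collected = 25 + 21 + 13 = 59.

59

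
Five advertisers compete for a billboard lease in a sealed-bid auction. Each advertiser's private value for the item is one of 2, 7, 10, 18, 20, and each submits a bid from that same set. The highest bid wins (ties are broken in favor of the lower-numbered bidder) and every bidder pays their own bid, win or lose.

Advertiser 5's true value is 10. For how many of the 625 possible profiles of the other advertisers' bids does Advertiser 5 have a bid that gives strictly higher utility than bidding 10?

610

Others bid (2, 2, 2, 2): truth gives 0; bid 7 gives 3 > 0. Violating.
Others bid (2, 2, 2, 10): truth gives -10; bid 2 gives -2 > -10. Violating.
Others bid (2, 2, 2, 18): truth gives -10; bid 2 gives -2 > -10. Violating.
Others bid (2, 2, 2, 20): truth gives -10; bid 2 gives -2 > -10. Violating.
Others bid (2, 2, 2, 7): truth gives 0; no alternative beats it.
Others bid (2, 2, 7, 2): truth gives 0; no alternative beats it.
(Checking all 625 profiles: 610 have a profitable deviation, 15 do not.)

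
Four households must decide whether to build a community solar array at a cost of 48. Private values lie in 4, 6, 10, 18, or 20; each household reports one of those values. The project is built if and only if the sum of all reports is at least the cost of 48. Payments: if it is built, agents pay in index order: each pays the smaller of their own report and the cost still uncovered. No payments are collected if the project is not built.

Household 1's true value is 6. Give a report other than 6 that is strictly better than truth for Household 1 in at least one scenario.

4

Suppose Household 2 reports 4, Household 3 reports 20 and Household 4 reports 20.
Report 6: project built, pays 6, utility 6 - 6 = 0.
Report 4: project built, pays 4, utility 6 - 4 = 2.
So reporting 4 beats truth here (2 > 0).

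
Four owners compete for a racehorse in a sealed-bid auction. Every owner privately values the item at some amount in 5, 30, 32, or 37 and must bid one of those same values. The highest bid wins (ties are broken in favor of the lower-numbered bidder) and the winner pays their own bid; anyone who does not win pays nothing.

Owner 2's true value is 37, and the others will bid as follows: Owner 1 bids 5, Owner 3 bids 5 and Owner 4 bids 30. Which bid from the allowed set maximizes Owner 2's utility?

30

Bid 5: loses, pays 0, utility 0.
Bid 30: wins, pays 30, utility 37 - 30 = 7.
Bid 32: wins, pays 32, utility 37 - 32 = 5.
Bid 37: wins, pays 37, utility 37 - 37 = 0.
The best choice is 30 with utility 7.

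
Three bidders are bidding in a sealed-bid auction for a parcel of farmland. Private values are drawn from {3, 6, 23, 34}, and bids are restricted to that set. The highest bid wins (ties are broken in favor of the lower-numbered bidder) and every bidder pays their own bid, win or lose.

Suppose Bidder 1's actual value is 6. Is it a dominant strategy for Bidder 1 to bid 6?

No

Consider the case where Bidder 2 bids 3 and Bidder 3 bids 3.
Truthful bid 6: wins, pays 6, utility 6 - 6 = 0.
Bid 3 instead: wins, pays 3, utility 6 - 3 = 3.
Since 3 > 0, bidding 3 is strictly better here, so truthful bidding is not dominant.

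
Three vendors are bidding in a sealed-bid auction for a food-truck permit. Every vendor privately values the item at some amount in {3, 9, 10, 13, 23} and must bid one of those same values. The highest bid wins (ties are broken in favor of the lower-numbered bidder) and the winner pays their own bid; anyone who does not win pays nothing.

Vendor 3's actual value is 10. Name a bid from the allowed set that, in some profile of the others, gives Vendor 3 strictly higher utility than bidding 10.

9

Suppose Vendor 1 bids 3 and Vendor 2 bids 3.
Bid 10: wins, pays 10, utility 10 - 10 = 0.
Bid 9: wins, pays 9, utility 10 - 9 = 1.
So bidding 9 beats truth here (1 > 0).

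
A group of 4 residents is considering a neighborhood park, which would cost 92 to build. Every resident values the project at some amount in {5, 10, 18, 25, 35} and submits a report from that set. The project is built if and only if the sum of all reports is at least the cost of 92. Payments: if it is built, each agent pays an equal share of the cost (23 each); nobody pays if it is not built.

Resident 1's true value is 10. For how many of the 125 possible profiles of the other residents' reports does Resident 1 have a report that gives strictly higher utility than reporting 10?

Others report (25, 25, 35): truth gives -13; report 5 gives 0 > -13. Violating.
Others report (25, 35, 25): truth gives -13; report 5 gives 0 > -13. Violating.
Others report (35, 25, 25): truth gives -13; report 5 gives 0 > -13. Violating.
Others report (5, 5, 5): truth gives 0; no alternative beats it.
Others report (5, 5, 10): truth gives 0; no alternative beats it.
(Checking all 125 profiles: 3 have a profitable deviation, 122 do not.)

3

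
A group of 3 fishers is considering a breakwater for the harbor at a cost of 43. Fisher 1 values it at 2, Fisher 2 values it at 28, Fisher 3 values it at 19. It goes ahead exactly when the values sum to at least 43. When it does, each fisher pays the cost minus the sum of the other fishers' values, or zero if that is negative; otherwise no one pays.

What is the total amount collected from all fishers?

Total value 49 ≥ cost 43, so it is built.
Fisher 1: others sum to 47; max(0, 43 - 47) = 0.
Fisher 2: others sum to 21; max(0, 43 - 21) = 22.
Fisher 3: others sum to 30; max(0, 43 - 30) = 13.
Total collected = 0 + 22 + 13 = 35.

35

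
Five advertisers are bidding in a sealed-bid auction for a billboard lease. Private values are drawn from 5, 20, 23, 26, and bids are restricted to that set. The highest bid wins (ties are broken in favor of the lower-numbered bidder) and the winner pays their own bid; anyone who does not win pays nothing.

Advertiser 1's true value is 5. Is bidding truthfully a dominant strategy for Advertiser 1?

Check each profile of the others' bids and compare truth against every alternative bid.
Others bid (5, 5, 5, 5): truth gives 0, best alternative gives -15.
Others bid (5, 5, 5, 20): truth gives 0, best alternative gives -15.
Others bid (5, 5, 20, 5): truth gives 0, best alternative gives -15.
Others bid (5, 5, 20, 20): truth gives 0, best alternative gives -15.
Others bid (5, 20, 5, 5): truth gives 0, best alternative gives -15.
Others bid (5, 20, 5, 20): truth gives 0, best alternative gives -15.
(Remaining 250 profiles checked similarly; truth is weakly best in each.)
In every case the truthful bid is at least as good as any alternative, so it is a dominant strategy.

Yes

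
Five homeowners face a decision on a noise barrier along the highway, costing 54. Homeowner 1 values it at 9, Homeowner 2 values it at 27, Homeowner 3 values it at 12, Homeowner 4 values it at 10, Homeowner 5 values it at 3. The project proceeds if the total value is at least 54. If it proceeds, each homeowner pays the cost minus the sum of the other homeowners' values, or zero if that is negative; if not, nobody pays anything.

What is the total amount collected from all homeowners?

30

Total value 61 ≥ cost 54, so it is built.
Homeowner 1: others sum to 52; max(0, 54 - 52) = 2.
Homeowner 2: others sum to 34; max(0, 54 - 34) = 20.
Homeowner 3: others sum to 49; max(0, 54 - 49) = 5.
Homeowner 4: others sum to 51; max(0, 54 - 51) = 3.
Homeowner 5: others sum to 58; max(0, 54 - 58) = 0.
Total collected = 2 + 20 + 5 + 3 + 0 = 30.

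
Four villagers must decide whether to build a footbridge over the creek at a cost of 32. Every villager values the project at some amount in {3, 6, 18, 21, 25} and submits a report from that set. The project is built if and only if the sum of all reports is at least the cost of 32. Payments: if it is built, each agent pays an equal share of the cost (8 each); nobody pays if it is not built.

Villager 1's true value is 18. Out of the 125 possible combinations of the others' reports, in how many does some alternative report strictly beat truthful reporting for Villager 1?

4

Others report (3, 3, 3): truth gives 0; report 25 gives 10 > 0. Violating.
Others report (3, 3, 6): truth gives 0; report 21 gives 10 > 0. Violating.
Others report (3, 6, 3): truth gives 0; report 21 gives 10 > 0. Violating.
Others report (6, 3, 3): truth gives 0; report 21 gives 10 > 0. Violating.
Others report (3, 3, 18): truth gives 10; no alternative beats it.
Others report (3, 3, 21): truth gives 10; no alternative beats it.
(Checking all 125 profiles: 4 have a profitable deviation, 121 do not.)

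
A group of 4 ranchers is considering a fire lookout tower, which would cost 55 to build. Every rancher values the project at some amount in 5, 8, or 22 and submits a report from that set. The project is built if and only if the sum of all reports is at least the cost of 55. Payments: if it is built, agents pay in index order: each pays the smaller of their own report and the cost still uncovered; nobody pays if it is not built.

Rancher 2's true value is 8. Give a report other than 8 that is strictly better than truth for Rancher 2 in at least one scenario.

Suppose Rancher 1 reports 8, Rancher 3 reports 22 and Rancher 4 reports 22.
Report 8: project built, pays 8, utility 8 - 8 = 0.
Report 5: project built, pays 5, utility 8 - 5 = 3.
So reporting 5 beats truth here (3 > 0).

5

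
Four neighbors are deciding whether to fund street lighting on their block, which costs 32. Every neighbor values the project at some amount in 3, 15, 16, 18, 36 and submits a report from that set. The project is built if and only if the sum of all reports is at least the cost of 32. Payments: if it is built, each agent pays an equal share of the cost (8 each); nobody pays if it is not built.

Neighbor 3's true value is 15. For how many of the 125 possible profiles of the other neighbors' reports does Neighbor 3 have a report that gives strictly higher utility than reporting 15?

1

Others report (3, 3, 3): truth gives 0; report 36 gives 7 > 0. Violating.
Others report (3, 3, 15): truth gives 7; no alternative beats it.
Others report (3, 3, 16): truth gives 7; no alternative beats it.
(Checking all 125 profiles: 1 has a profitable deviation, 124 do not.)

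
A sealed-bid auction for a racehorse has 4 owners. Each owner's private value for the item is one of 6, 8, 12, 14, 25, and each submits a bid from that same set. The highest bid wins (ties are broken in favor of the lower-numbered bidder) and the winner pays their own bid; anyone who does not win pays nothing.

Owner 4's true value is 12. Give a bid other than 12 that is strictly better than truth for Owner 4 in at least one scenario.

8

Suppose Owner 1 bids 6, Owner 2 bids 6 and Owner 3 bids 6.
Bid 12: wins, pays 12, utility 12 - 12 = 0.
Bid 8: wins, pays 8, utility 12 - 8 = 4.
So bidding 8 beats truth here (4 > 0).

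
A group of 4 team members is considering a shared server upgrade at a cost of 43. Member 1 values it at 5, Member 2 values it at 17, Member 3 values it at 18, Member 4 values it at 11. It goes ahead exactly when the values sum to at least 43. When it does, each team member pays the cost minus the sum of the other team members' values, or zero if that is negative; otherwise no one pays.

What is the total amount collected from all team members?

22

Total value 51 ≥ cost 43, so it is built.
Member 1: others sum to 46; max(0, 43 - 46) = 0.
Member 2: others sum to 34; max(0, 43 - 34) = 9.
Member 3: others sum to 33; max(0, 43 - 33) = 10.
Member 4: others sum to 40; max(0, 43 - 40) = 3.
Total collected = 0 + 9 + 10 + 3 = 22.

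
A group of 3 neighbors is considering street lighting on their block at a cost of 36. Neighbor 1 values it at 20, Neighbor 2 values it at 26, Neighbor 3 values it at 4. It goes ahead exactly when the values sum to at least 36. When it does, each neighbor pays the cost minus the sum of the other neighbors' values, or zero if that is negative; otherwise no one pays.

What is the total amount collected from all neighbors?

Total value 50 ≥ cost 36, so it is built.
Neighbor 1: others sum to 30; max(0, 36 - 30) = 6.
Neighbor 2: others sum to 24; max(0, 36 - 24) = 12.
Neighbor 3: others sum to 46; max(0, 36 - 46) = 0.
Total collected = 6 + 12 + 0 = 18.

18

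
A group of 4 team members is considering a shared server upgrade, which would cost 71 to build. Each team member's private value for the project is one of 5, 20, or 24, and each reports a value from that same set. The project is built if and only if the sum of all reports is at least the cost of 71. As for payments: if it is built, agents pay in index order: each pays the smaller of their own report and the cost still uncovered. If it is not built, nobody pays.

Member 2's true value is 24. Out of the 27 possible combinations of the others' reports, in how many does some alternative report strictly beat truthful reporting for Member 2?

11

Others report (5, 24, 24): truth gives 0; report 20 gives 4 > 0. Violating.
Others report (20, 20, 20): truth gives 0; report 20 gives 4 > 0. Violating.
Others report (20, 20, 24): truth gives 0; report 20 gives 4 > 0. Violating.
Others report (20, 24, 20): truth gives 0; report 20 gives 4 > 0. Violating.
Others report (5, 5, 5): truth gives 0; no alternative beats it.
Others report (5, 5, 20): truth gives 0; no alternative beats it.
(Checking all 27 profiles: 11 have a profitable deviation, 16 do not.)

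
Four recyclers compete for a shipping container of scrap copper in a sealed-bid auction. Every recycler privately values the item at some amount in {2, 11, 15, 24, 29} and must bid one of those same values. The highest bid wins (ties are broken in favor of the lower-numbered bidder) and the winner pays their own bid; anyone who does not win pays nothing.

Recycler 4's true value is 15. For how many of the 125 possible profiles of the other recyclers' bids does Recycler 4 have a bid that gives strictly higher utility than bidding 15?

1

Others bid (2, 2, 2): truth gives 0; bid 11 gives 4 > 0. Violating.
Others bid (2, 2, 11): truth gives 0; no alternative beats it.
Others bid (2, 2, 15): truth gives 0; no alternative beats it.
(Checking all 125 profiles: 1 has a profitable deviation, 124 do not.)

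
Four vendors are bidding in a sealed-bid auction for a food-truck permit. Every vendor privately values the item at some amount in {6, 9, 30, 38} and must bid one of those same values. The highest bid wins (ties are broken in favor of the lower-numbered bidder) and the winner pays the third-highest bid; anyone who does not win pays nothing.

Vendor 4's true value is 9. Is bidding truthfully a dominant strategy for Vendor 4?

Consider the case where Vendor 1 bids 6, Vendor 2 bids 6 and Vendor 3 bids 9.
Truthful bid 9: loses, pays 0, utility 0.
Bid 30 instead: wins, pays 6, utility 9 - 6 = 3.
Since 3 > 0, bidding 30 is strictly better here, so truthful bidding is not dominant.

No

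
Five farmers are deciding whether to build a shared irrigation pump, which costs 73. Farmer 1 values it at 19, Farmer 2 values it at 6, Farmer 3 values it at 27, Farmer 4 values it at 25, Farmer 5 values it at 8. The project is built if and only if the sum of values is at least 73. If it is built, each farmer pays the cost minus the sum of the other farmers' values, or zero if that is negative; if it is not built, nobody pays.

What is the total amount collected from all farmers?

35

Total value 85 ≥ cost 73, so it is built.
Farmer 1: others sum to 66; max(0, 73 - 66) = 7.
Farmer 2: others sum to 79; max(0, 73 - 79) = 0.
Farmer 3: others sum to 58; max(0, 73 - 58) = 15.
Farmer 4: others sum to 60; max(0, 73 - 60) = 13.
Farmer 5: others sum to 77; max(0, 73 - 77) = 0.
Total collected = 7 + 0 + 15 + 13 + 0 = 35.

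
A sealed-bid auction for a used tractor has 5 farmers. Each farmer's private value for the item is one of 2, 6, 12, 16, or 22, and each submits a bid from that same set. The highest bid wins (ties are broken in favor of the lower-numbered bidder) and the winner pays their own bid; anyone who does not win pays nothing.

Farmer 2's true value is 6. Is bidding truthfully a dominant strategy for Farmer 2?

Yes

Check each profile of the others' bids and compare truth against every alternative bid.
Others bid (2, 2, 2, 2): truth gives 0, best alternative gives 0.
Others bid (2, 2, 2, 6): truth gives 0, best alternative gives 0.
Others bid (2, 2, 2, 12): truth gives 0, best alternative gives 0.
Others bid (2, 2, 2, 16): truth gives 0, best alternative gives 0.
Others bid (2, 2, 2, 22): truth gives 0, best alternative gives 0.
Others bid (2, 2, 6, 2): truth gives 0, best alternative gives 0.
(Remaining 619 profiles checked similarly; truth is weakly best in each.)
In every case the truthful bid is at least as good as any alternative, so it is a dominant strategy.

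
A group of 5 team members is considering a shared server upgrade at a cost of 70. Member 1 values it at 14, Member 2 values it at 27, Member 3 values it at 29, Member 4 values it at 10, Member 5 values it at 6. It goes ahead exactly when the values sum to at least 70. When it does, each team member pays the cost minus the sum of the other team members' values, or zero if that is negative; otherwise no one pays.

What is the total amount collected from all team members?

Total value 86 ≥ cost 70, so it is built.
Member 1: others sum to 72; max(0, 70 - 72) = 0.
Member 2: others sum to 59; max(0, 70 - 59) = 11.
Member 3: others sum to 57; max(0, 70 - 57) = 13.
Member 4: others sum to 76; max(0, 70 - 76) = 0.
Member 5: others sum to 80; max(0, 70 - 80) = 0.
Total collected = 0 + 11 + 13 + 0 + 0 = 24.

24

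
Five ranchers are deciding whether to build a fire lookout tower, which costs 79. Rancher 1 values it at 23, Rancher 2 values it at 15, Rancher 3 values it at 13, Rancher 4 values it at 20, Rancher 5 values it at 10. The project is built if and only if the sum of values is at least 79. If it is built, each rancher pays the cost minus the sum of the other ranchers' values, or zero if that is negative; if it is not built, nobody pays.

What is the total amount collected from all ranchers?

71

Total value 81 ≥ cost 79, so it is built.
Rancher 1: others sum to 58; max(0, 79 - 58) = 21.
Rancher 2: others sum to 66; max(0, 79 - 66) = 13.
Rancher 3: others sum to 68; max(0, 79 - 68) = 11.
Rancher 4: others sum to 61; max(0, 79 - 61) = 18.
Rancher 5: others sum to 71; max(0, 79 - 71) = 8.
Total collected = 21 + 13 + 11 + 18 + 8 = 71.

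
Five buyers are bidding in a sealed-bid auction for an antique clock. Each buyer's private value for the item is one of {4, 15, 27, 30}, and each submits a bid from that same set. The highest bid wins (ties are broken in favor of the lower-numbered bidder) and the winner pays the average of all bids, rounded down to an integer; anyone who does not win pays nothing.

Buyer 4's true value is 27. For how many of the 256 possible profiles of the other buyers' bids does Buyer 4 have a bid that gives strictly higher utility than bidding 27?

84

Others bid (4, 4, 4, 4): truth gives 19; bid 15 gives 21 > 19. Violating.
Others bid (4, 4, 4, 15): truth gives 17; bid 15 gives 19 > 17. Violating.
Others bid (4, 4, 4, 30): truth gives 0; bid 30 gives 13 > 0. Violating.
Others bid (4, 4, 15, 30): truth gives 0; bid 30 gives 11 > 0. Violating.
Others bid (4, 4, 4, 27): truth gives 14; no alternative beats it.
Others bid (4, 4, 15, 4): truth gives 17; no alternative beats it.
(Checking all 256 profiles: 84 have a profitable deviation, 172 do not.)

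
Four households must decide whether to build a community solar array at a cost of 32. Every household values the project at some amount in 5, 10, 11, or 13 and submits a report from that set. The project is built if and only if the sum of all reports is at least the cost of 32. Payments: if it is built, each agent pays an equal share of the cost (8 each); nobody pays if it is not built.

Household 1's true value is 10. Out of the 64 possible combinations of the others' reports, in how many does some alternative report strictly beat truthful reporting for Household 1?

6

Others report (5, 5, 10): truth gives 0; report 13 gives 2 > 0. Violating.
Others report (5, 5, 11): truth gives 0; report 11 gives 2 > 0. Violating.
Others report (5, 10, 5): truth gives 0; report 13 gives 2 > 0. Violating.
Others report (5, 11, 5): truth gives 0; report 11 gives 2 > 0. Violating.
Others report (5, 5, 5): truth gives 0; no alternative beats it.
Others report (5, 5, 13): truth gives 2; no alternative beats it.
(Checking all 64 profiles: 6 have a profitable deviation, 58 do not.)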